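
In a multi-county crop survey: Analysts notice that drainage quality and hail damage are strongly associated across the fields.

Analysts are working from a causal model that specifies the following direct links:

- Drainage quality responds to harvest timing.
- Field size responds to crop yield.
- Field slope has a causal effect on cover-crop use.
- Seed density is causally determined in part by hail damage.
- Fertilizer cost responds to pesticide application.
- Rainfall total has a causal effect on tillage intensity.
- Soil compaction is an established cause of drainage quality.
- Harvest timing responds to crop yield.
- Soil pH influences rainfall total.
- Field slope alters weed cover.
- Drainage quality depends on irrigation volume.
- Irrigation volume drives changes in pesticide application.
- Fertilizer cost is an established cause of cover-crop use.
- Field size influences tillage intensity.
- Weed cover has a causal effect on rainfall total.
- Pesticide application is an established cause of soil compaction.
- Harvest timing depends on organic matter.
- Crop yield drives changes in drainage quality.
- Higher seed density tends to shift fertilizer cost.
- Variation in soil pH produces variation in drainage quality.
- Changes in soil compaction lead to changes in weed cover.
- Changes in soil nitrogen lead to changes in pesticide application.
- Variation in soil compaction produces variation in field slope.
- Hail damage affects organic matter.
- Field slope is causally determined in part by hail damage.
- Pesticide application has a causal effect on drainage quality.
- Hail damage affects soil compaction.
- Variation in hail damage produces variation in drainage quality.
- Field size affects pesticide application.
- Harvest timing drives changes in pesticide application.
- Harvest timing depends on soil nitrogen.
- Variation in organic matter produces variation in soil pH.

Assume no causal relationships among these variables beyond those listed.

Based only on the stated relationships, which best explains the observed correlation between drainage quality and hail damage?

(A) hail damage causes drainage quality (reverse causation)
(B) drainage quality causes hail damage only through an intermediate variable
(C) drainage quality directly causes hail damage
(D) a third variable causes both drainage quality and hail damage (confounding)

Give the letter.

A

The stated link runs hail damage → drainage quality; drainage quality has no causal path to hail damage. No variable causes both, so confounding is ruled out. The correlation reflects reverse causation.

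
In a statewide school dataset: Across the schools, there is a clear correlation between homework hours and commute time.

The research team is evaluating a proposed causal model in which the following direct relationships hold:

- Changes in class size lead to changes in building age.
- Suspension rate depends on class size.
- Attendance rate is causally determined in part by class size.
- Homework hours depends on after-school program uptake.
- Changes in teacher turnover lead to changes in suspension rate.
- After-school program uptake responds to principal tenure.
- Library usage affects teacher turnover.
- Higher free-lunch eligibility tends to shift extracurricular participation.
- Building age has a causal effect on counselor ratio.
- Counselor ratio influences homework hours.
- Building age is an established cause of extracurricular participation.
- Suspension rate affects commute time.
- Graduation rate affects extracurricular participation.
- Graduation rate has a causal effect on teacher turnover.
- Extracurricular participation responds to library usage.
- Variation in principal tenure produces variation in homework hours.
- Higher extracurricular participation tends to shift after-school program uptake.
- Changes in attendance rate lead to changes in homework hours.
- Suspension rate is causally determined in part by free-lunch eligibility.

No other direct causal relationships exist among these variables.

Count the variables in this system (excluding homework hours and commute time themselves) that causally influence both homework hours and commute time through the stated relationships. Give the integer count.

4

The common causes are: class size (to homework hours via class size → attendance rate → homework hours; to commute time via class size → suspension rate → commute time); free-lunch eligibility (to homework hours via free-lunch eligibility → extracurricular participation → after-school program uptake → homework hours; to commute time via free-lunch eligibility → suspension rate → commute time); graduation rate (to homework hours via graduation rate → extracurricular participation → after-school program uptake → homework hours; to commute time via graduation rate → teacher turnover → suspension rate → commute time); library usage (to homework hours via library usage → extracurricular participation → after-school program uptake → homework hours; to commute time via library usage → teacher turnover → suspension rate → commute time).
Every other variable lacks a causal path to at least one of homework hours and commute time.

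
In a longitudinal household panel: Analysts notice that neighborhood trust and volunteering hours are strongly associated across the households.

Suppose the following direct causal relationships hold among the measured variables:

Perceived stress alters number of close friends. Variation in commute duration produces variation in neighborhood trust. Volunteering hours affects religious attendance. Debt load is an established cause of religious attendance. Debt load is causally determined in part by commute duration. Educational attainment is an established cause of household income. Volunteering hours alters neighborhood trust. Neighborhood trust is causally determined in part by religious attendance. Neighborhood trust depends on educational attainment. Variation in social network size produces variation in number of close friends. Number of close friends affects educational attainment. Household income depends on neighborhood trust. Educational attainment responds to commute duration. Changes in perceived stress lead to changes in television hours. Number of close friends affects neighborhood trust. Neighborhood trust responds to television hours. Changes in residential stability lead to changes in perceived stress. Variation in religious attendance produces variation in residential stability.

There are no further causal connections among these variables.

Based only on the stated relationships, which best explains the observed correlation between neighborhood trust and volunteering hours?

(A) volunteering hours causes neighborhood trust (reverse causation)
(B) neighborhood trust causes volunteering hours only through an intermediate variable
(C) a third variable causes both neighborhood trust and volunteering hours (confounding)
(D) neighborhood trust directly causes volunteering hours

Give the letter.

The stated link runs volunteering hours → neighborhood trust; neighborhood trust has no causal path to volunteering hours. No variable causes both, so confounding is ruled out. The correlation reflects reverse causation.

A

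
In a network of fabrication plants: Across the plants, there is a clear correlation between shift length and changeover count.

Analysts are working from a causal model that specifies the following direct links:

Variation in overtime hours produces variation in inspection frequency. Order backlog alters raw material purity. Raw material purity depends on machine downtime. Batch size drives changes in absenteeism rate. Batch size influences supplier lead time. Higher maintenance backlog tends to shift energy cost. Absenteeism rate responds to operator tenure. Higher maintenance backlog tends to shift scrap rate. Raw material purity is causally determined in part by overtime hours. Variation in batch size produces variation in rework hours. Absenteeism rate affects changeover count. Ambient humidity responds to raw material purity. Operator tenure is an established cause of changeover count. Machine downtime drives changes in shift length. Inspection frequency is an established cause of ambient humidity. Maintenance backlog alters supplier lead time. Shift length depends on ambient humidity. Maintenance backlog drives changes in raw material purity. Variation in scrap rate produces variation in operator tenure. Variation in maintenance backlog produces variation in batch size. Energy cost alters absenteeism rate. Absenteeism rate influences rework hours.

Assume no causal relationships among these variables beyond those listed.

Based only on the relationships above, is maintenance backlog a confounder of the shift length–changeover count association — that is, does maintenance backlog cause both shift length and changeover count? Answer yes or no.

yes

Maintenance backlog has a causal path to shift length (maintenance backlog → raw material purity → ambient humidity → shift length) and to changeover count (maintenance backlog → scrap rate → operator tenure → changeover count), so it is a common cause of both — a confounder.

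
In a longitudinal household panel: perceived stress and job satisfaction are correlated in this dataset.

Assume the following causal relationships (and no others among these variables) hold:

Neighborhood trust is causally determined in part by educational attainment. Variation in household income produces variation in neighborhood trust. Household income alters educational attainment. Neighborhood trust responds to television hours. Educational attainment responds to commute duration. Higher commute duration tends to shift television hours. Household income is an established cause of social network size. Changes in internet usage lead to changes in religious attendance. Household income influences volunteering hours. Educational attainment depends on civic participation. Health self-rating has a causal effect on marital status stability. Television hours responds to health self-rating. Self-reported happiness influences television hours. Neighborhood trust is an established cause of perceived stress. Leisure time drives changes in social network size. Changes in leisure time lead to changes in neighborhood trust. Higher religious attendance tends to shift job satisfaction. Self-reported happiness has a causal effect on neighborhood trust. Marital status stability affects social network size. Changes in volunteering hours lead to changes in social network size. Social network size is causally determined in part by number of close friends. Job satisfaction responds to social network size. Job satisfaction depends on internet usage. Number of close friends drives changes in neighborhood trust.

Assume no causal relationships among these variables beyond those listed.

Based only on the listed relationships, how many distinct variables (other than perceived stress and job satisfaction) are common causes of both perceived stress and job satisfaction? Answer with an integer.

4

The common causes are: health self-rating (to perceived stress via health self-rating → television hours → neighborhood trust → perceived stress; to job satisfaction via health self-rating → marital status stability → social network size → job satisfaction); household income (to perceived stress via household income → neighborhood trust → perceived stress; to job satisfaction via household income → social network size → job satisfaction); leisure time (to perceived stress via leisure time → neighborhood trust → perceived stress; to job satisfaction via leisure time → social network size → job satisfaction); number of close friends (to perceived stress via number of close friends → neighborhood trust → perceived stress; to job satisfaction via number of close friends → social network size → job satisfaction).
Every other variable lacks a causal path to at least one of perceived stress and job satisfaction.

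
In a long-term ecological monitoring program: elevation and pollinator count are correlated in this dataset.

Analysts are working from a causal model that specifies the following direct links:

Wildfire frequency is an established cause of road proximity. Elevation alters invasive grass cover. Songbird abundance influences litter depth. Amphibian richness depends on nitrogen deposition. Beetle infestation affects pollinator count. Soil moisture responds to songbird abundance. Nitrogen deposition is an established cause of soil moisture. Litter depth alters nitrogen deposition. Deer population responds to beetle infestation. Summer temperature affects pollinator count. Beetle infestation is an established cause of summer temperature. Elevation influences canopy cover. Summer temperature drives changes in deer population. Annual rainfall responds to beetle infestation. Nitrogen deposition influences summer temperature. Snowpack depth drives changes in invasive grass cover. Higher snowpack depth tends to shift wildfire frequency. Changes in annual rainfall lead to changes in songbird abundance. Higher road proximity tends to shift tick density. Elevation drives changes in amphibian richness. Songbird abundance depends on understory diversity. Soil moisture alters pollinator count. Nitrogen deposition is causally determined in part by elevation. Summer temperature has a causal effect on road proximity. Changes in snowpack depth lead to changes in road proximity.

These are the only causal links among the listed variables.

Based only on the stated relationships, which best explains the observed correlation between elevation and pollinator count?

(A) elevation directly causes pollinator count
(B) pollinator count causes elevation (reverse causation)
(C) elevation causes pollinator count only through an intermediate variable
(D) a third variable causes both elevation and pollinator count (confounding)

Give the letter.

C

Elevation reaches pollinator count through elevation → nitrogen deposition → soil moisture → pollinator count — an indirect causal chain with no direct elevation → pollinator count link. No variable causes both elevation and pollinator count, so confounding is ruled out; the effect is mediated.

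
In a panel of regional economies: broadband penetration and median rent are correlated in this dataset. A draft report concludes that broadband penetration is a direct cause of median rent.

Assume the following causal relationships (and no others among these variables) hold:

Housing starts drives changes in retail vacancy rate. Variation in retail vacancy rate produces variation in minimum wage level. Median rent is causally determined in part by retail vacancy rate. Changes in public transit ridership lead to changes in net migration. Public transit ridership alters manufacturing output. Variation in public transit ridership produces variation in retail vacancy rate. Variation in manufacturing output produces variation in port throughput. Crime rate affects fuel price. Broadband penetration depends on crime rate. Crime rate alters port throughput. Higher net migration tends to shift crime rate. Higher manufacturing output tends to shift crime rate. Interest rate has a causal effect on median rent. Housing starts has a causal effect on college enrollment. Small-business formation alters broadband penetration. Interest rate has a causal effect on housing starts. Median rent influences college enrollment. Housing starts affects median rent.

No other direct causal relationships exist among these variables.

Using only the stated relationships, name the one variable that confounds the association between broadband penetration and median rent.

public transit ridership

Public transit ridership has a causal path to broadband penetration (public transit ridership → manufacturing output → crime rate → broadband penetration) and a separate causal path to median rent (public transit ridership → retail vacancy rate → median rent), so it is a common cause of both.
No stated relationship gives broadband penetration a causal route to median rent, so the correlation is explained by the shared upstream cause rather than a direct effect.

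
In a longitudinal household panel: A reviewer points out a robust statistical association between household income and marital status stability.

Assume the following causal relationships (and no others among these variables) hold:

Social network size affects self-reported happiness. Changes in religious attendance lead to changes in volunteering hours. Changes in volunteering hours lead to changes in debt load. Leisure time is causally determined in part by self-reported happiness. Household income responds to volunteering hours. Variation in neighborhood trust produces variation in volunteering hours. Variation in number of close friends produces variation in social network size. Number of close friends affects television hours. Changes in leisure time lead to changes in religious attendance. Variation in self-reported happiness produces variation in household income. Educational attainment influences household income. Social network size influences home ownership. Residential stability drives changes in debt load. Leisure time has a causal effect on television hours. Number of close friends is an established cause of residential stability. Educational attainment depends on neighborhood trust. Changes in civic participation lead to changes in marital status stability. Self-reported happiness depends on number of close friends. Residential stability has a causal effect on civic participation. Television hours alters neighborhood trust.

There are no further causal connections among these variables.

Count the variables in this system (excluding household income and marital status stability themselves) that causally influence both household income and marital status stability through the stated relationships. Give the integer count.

1

The common causes are: number of close friends (to household income via number of close friends → self-reported happiness → household income; to marital status stability via number of close friends → residential stability → civic participation → marital status stability).
Every other variable lacks a causal path to at least one of household income and marital status stability.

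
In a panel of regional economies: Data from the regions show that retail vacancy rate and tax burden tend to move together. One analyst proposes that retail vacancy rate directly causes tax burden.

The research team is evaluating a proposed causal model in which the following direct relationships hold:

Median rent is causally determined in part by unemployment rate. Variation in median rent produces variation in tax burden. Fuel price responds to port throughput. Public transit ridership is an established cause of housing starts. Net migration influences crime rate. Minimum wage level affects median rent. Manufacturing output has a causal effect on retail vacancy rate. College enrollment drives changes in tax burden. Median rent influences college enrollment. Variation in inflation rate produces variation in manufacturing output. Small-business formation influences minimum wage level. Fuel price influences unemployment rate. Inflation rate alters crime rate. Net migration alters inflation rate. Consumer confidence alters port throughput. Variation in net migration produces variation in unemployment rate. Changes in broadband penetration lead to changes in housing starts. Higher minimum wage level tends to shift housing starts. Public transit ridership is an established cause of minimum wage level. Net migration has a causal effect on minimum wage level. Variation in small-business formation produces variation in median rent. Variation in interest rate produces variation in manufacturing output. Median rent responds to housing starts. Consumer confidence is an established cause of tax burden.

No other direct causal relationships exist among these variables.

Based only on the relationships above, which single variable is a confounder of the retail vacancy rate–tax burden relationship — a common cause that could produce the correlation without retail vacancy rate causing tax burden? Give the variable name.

net migration

Net migration has a causal path to retail vacancy rate (net migration → inflation rate → manufacturing output → retail vacancy rate) and a separate causal path to tax burden (net migration → unemployment rate → median rent → tax burden), so it is a common cause of both.
No stated relationship gives retail vacancy rate a causal route to tax burden, so the correlation is explained by the shared upstream cause rather than a direct effect.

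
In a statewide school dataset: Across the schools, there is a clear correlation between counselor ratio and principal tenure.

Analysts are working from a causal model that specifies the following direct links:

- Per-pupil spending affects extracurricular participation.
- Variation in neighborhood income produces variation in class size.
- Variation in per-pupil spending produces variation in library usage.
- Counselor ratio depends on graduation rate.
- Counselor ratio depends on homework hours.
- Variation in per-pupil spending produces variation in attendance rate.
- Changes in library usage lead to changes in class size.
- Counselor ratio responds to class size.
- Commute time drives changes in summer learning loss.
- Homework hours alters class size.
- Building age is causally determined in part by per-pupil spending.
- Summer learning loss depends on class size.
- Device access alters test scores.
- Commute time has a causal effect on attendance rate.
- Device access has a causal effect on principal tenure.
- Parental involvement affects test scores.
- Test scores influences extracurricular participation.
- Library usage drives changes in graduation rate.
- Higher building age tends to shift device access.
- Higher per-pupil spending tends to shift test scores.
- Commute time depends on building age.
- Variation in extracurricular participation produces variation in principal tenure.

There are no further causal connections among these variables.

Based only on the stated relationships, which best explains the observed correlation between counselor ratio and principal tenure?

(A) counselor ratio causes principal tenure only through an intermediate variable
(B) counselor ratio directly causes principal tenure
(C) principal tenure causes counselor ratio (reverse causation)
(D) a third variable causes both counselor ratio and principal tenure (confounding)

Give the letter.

Per-pupil spending causes counselor ratio (per-pupil spending → library usage → graduation rate → counselor ratio) and principal tenure (per-pupil spending → extracurricular participation → principal tenure) — a common cause creating the correlation.
There is no stated path from counselor ratio to principal tenure or from principal tenure to counselor ratio, so neither direct nor reverse causation applies.

D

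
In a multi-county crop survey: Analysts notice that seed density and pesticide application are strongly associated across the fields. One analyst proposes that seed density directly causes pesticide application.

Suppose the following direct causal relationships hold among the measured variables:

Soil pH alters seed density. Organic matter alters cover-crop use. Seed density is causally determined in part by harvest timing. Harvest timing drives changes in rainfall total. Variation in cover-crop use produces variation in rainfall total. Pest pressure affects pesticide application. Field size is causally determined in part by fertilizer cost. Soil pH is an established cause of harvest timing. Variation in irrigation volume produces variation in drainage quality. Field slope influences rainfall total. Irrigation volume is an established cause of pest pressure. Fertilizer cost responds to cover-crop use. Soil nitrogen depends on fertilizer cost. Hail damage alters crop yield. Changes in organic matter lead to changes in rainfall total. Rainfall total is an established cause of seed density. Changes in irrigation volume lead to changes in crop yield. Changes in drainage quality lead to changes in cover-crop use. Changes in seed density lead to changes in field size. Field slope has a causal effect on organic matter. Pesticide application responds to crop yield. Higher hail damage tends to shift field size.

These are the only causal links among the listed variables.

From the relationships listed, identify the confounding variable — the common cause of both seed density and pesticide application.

Irrigation volume has a causal path to seed density (irrigation volume → drainage quality → cover-crop use → rainfall total → seed density) and a separate causal path to pesticide application (irrigation volume → crop yield → pesticide application), so it is a common cause of both.
No stated relationship gives seed density a causal route to pesticide application, so the correlation is explained by the shared upstream cause rather than a direct effect.

irrigation volume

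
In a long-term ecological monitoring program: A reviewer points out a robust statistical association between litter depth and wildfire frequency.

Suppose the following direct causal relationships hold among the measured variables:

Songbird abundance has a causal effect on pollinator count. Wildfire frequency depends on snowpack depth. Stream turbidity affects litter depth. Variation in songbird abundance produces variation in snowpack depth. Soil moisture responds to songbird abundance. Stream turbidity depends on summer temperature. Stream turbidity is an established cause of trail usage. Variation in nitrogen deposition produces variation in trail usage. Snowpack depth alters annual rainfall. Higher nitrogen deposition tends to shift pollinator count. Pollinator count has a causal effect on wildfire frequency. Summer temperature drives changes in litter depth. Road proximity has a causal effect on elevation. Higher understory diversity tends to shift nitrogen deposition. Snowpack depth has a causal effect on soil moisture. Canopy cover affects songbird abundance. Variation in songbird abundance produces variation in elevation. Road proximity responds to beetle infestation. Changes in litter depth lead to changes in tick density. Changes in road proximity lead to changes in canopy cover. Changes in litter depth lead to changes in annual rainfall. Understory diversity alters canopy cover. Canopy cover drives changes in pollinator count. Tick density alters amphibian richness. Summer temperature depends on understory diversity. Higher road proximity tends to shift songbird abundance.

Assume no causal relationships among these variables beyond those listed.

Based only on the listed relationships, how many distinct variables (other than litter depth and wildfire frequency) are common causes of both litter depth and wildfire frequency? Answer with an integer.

The common causes are: understory diversity (to litter depth via understory diversity → summer temperature → litter depth; to wildfire frequency via understory diversity → nitrogen deposition → pollinator count → wildfire frequency).
Every other variable lacks a causal path to at least one of litter depth and wildfire frequency.

1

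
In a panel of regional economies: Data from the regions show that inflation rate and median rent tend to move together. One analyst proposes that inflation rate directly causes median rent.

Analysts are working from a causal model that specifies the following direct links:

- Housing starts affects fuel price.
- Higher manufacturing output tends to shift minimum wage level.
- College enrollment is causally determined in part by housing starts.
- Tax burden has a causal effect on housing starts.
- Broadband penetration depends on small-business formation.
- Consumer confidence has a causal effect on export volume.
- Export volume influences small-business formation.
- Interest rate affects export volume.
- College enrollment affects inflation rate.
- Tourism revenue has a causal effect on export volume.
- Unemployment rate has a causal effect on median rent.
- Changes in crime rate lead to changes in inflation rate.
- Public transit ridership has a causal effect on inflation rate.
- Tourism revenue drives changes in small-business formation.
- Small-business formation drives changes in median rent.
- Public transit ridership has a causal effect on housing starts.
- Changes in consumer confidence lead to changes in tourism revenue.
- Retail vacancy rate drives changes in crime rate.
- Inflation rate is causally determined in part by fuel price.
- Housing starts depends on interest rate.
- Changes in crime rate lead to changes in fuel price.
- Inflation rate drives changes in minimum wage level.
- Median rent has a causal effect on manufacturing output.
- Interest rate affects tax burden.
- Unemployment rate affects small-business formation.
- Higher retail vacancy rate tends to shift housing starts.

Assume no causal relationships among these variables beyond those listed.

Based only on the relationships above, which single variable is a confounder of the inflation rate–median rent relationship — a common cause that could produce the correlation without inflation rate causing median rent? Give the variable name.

Interest rate has a causal path to inflation rate (interest rate → housing starts → college enrollment → inflation rate) and a separate causal path to median rent (interest rate → export volume → small-business formation → median rent), so it is a common cause of both.
No stated relationship gives inflation rate a causal route to median rent, so the correlation is explained by the shared upstream cause rather than a direct effect.

interest rate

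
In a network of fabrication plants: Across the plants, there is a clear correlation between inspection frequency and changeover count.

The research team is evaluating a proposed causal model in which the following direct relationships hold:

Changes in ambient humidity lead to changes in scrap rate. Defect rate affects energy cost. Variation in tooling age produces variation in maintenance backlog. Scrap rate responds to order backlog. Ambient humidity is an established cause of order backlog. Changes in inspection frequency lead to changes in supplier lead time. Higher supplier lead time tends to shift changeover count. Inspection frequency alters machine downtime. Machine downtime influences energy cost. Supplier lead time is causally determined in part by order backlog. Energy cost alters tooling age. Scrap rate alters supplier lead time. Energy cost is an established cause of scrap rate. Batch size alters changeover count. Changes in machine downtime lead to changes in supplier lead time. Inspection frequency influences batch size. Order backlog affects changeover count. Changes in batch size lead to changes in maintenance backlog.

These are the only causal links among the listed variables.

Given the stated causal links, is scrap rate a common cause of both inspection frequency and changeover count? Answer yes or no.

no

Scrap rate has no stated causal path to inspection frequency. A confounder must cause both variables, so scrap rate does not qualify.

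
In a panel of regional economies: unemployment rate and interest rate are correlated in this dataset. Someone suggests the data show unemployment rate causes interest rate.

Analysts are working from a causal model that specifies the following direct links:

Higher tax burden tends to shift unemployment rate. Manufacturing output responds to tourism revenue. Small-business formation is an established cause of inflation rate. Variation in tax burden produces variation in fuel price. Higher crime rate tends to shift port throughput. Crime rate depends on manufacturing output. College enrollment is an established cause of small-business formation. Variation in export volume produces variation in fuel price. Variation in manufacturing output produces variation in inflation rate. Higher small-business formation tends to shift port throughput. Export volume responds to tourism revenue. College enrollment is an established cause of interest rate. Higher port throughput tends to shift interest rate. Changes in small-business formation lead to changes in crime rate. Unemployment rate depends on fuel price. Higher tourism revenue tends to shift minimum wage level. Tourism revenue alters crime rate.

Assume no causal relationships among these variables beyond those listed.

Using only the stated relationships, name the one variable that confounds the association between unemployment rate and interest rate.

Tourism revenue has a causal path to unemployment rate (tourism revenue → export volume → fuel price → unemployment rate) and a separate causal path to interest rate (tourism revenue → crime rate → port throughput → interest rate), so it is a common cause of both.
No stated relationship gives unemployment rate a causal route to interest rate, so the correlation is explained by the shared upstream cause rather than a direct effect.

tourism revenue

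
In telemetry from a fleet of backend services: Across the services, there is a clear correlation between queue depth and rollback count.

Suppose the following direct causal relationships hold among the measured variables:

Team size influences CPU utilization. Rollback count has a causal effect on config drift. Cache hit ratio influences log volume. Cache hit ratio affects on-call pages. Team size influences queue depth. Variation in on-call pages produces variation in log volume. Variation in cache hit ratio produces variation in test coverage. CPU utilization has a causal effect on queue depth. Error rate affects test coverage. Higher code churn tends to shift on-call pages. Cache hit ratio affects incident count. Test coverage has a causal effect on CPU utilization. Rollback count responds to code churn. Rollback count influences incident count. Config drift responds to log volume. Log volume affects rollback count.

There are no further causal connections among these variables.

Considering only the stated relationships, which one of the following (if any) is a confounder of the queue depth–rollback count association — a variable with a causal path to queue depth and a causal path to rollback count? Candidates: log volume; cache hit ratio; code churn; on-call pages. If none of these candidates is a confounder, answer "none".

Cache hit ratio causes queue depth (cache hit ratio → test coverage → CPU utilization → queue depth) and also causes rollback count (cache hit ratio → log volume → rollback count); it is a common cause of both.
Each of the other candidates lacks a causal path to at least one of queue depth and rollback count, so they do not confound the relationship.

cache hit ratio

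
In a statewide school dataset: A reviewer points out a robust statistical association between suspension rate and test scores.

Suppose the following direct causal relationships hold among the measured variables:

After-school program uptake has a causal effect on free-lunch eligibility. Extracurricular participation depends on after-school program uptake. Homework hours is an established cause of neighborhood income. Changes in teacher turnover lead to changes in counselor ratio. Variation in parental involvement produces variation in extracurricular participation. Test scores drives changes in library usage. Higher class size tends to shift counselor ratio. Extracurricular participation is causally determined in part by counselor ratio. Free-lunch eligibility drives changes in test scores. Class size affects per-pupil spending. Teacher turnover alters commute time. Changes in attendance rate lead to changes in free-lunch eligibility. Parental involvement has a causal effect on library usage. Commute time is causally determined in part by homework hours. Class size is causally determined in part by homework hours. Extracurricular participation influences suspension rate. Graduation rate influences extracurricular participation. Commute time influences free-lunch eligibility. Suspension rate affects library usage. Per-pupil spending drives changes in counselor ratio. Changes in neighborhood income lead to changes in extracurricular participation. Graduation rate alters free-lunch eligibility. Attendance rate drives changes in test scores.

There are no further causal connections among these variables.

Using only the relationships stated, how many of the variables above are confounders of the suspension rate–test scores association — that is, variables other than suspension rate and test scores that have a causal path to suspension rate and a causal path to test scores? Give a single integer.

4

The common causes are: after-school program uptake (to suspension rate via after-school program uptake → extracurricular participation → suspension rate; to test scores via after-school program uptake → free-lunch eligibility → test scores); graduation rate (to suspension rate via graduation rate → extracurricular participation → suspension rate; to test scores via graduation rate → free-lunch eligibility → test scores); homework hours (to suspension rate via homework hours → neighborhood income → extracurricular participation → suspension rate; to test scores via homework hours → commute time → free-lunch eligibility → test scores); teacher turnover (to suspension rate via teacher turnover → counselor ratio → extracurricular participation → suspension rate; to test scores via teacher turnover → commute time → free-lunch eligibility → test scores).
Every other variable lacks a causal path to at least one of suspension rate and test scores.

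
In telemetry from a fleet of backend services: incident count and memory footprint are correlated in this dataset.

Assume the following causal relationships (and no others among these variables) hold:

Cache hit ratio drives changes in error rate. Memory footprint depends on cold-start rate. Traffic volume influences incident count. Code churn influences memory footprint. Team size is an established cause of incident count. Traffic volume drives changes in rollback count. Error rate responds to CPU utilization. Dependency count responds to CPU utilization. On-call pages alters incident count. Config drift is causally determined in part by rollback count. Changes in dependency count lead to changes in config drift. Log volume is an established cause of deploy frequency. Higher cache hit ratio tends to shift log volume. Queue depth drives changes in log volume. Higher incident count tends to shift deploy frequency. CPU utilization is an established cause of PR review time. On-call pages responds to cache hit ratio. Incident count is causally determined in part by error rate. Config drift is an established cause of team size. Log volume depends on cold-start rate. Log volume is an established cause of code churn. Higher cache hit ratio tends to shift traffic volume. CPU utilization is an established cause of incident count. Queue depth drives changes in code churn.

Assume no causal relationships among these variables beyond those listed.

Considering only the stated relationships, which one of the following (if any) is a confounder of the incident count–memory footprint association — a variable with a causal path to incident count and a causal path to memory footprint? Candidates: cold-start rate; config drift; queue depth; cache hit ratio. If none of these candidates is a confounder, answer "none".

Cache hit ratio causes incident count (cache hit ratio → error rate → incident count) and also causes memory footprint (cache hit ratio → log volume → code churn → memory footprint); it is a common cause of both.
Each of the other candidates lacks a causal path to at least one of incident count and memory footprint, so they do not confound the relationship.

cache hit ratio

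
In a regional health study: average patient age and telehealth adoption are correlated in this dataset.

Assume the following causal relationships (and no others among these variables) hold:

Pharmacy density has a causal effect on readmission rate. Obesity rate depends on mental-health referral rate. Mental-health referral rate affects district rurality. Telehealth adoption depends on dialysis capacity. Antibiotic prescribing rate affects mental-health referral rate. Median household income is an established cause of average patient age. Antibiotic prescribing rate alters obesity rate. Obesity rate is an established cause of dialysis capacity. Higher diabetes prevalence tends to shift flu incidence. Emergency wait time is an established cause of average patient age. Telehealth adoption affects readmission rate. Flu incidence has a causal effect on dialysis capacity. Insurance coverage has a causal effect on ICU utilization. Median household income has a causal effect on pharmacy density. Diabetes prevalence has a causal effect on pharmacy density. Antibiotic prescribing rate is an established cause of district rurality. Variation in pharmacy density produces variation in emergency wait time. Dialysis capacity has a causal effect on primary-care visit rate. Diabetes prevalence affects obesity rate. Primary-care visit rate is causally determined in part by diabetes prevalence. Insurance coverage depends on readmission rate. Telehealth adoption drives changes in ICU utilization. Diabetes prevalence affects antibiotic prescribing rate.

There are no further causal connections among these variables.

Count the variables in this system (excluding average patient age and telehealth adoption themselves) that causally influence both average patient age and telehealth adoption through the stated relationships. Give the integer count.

The common causes are: diabetes prevalence (to average patient age via diabetes prevalence → pharmacy density → emergency wait time → average patient age; to telehealth adoption via diabetes prevalence → flu incidence → dialysis capacity → telehealth adoption).
Every other variable lacks a causal path to at least one of average patient age and telehealth adoption.

1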